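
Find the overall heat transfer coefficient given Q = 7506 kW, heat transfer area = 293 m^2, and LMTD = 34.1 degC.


From Q = U*A*LMTD, U = Q / (A * LMTD)
U = 7506 / (293 * 34.1) = 7506 / 9991.3 = 0.7513

0.7513 kW/(m^2*K)


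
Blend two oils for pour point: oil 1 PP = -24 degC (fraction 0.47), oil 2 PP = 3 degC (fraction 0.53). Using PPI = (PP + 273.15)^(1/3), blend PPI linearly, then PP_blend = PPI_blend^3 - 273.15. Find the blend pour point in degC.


PPI_1 = (-24 + 273.15)^(1/3) = 6.292458
PPI_2 = (3 + 273.15)^(1/3) = 6.512009
PPI_blend = 0.47 * 6.292458 + 0.53 * 6.512009 = 6.40882
PP_blend = 6.40882^3 - 273.15 = 263.2293 - 273.15 = -9.92

-9.92 degC


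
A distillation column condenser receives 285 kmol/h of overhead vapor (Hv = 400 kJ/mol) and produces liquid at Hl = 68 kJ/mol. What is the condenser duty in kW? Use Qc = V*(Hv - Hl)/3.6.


Qc = 285 * (400 - 68) / 3.6 = 285 * 332 / 3.6 = 26280

26280 kW


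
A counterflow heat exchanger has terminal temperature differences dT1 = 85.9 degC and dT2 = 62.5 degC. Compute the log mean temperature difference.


LMTD = (dT1 - dT2) / ln(dT1/dT2)
= (85.9 - 62.5) / ln(85.9 / 62.5) = 23.4 / 0.318017 = 73.58

73.58 degC


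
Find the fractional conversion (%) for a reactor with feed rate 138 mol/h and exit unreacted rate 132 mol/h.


X = (F_in - F_out) / F_in * 100
Moles reacted = 138 - 132 = 6
X = 6 / 138 * 100
= 0.04348 * 100
= 4.348 %

4.348 %


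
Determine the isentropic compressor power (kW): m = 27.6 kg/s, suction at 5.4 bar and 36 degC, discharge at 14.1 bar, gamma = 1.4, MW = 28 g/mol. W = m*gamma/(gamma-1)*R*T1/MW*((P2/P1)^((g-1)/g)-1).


Isentropic work: W = m*(gamma/(gamma-1))*(R*T1/MW)*((P2/P1)^((gamma-1)/gamma) - 1)
T1 = 36 + 273.15 = 309.15 K
Pressure ratio = 14.1 / 5.4 = 2.61111
Exponent = (1.4 - 1)/1.4 = 0.285714
(P2/P1)^exp - 1 = 2.61111^0.285714 - 1 = 0.315506
W = 27.6 * 1.4 / 0.4 * 8.314 * 309.15 / 28 * 0.315506 = 2798

2798 kW


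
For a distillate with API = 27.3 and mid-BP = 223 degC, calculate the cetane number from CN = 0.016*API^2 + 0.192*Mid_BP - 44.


CN = 0.016 * 27.3^2 + 0.192 * 223 - 44
CN = 11.92464 + 42.816 - 44 = 10.74064

10.74064


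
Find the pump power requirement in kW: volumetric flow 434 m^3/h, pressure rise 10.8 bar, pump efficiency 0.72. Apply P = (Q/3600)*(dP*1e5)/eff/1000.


Q = 434 / 3600 = 0.120556 m^3/s
P = 0.120556 * (10.8 * 1e5) / 0.72 / 1000 = 180.8

180.8 kW


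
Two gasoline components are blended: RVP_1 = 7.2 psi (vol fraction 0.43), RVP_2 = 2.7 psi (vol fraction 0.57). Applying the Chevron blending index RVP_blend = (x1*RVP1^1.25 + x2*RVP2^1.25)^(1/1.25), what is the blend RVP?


Chevron index: RVP_blend = (sum xi*RVPi^1.25)^(1/1.25)
RVP^1.25 terms: 0.43 * 7.2^1.25 + 0.57 * 2.7^1.25 = 7.04426
RVP_blend = 7.04426^(1/1.25) = 4.767

4.767 psi


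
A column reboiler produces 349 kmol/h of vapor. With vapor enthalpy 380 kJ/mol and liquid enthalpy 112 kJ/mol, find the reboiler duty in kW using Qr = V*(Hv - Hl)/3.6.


Qr = 349 * (380 - 112) / 3.6 = 349 * 268 / 3.6 = 25980

25980 kW


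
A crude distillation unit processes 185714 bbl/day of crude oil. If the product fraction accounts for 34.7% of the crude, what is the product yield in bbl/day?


Crude throughput = 185714 bbl/day
Fraction yield = 34.7%
yield = throughput * fraction / 100
yield = 185714 * 34.7 / 100 = 64442.758

64442.758 bbl/day


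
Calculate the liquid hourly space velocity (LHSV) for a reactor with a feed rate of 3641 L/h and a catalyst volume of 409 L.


LHSV = volumetric feed rate / catalyst volume
= 3641 L/h / 409 L
= 8.902 h^-1

8.902 h^-1


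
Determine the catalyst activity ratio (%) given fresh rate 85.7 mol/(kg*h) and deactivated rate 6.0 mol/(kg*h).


Activity (%) = (rate_used / rate_fresh) * 100
rate_used = 6.0, rate_fresh = 85.7
= (6.0 / 85.7) * 100
= 0.07001 * 100 = 7.001

7.001 %


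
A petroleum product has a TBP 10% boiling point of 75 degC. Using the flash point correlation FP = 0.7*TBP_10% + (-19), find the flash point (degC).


FP = 0.7 * 75 + (-19) = 33.5

33.5 degC


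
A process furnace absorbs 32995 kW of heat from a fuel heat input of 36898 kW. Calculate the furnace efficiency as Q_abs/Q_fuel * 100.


Furnace efficiency = Q_absorbed / Q_fuel * 100
= 32995 / 36898 * 100 = 89.42

89.42 %


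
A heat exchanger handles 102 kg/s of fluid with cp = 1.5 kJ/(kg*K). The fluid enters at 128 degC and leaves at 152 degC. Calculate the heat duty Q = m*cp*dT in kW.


Q = m_dot * cp * delta_T
delta_T = 152 - 128 = 24 K
Q = 102 * 1.5 * 24
= 153 * 24
= 3672 kW

3672 kW


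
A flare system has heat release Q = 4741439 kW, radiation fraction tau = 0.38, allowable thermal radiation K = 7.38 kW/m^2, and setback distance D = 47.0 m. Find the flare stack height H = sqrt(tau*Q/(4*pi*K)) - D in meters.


tau*Q/(4*pi*K) = 0.38 * 4741439 / (4 * pi * 7.38) = 19428
sqrt(19428) = 139.384
H = 139.384 - 47.0 = 92.38

92.38 m


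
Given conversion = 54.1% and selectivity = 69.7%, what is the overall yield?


Overall yield = conversion (%) * selectivity (%) / 100
Conversion = 54.1%, Selectivity = 69.7%
Y = 54.1 * 69.7 / 100
= 37.7077 %

37.7077 %


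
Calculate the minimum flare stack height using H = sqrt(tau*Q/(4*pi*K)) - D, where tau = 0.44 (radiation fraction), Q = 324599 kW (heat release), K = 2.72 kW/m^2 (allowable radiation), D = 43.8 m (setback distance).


tau*Q/(4*pi*K) = 0.44 * 324599 / (4 * pi * 2.72) = 4178.51
sqrt(4178.51) = 64.6414
H = 64.6414 - 43.8 = 20.84

20.84 m


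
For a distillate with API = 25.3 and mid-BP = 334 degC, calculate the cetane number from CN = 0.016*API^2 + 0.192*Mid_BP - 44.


CN = 0.016 * 25.3^2 + 0.192 * 334 - 44
CN = 10.24144 + 64.128 - 44 = 30.36944

30.36944


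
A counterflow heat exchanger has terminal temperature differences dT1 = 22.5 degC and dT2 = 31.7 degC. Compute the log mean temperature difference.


LMTD = (dT1 - dT2) / ln(dT1/dT2)
= (22.5 - 31.7) / ln(22.5 / 31.7) = -9.2 / -0.342801 = 26.84

26.84 degC


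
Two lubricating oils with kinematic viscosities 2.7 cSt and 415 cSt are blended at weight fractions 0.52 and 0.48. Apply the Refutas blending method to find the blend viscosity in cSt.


Refutas method: VBN_i = 14.534*ln(ln(visc_i + 0.8)) + 10.975, blended linearly by mass fraction; since VBN is linear in VBI_i = ln(ln(visc_i + 0.8)) and the fractions sum to 1, blend VBI directly: visc = exp(exp(VBI_blend)) - 0.8
VBI_1 = ln(ln(2.7 + 0.8)) = 0.225351
VBI_2 = ln(ln(415 + 0.8)) = 1.79678
VBI_blend = 0.52 * 0.225351 + 0.48 * 1.79678 = 0.979637
visc_blend = exp(exp(0.979637)) - 0.8 = 13.55

13.55 cSt


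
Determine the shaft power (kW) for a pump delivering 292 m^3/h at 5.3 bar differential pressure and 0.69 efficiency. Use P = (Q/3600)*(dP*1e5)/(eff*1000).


Q = 292 / 3600 = 0.0811111 m^3/s
P = 0.0811111 * (5.3 * 1e5) / 0.69 / 1000 = 62.30

62.30 kW


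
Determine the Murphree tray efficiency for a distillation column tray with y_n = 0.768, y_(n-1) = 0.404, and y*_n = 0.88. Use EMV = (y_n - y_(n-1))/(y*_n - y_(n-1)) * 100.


Murphree vapor efficiency: EMV = (y_n - y_(n-1)) / (y*_n - y_(n-1)) * 100
EMV = (0.768 - 0.404) / (0.88 - 0.404) * 100 = 0.364 / 0.476 * 100 = 76.47

76.47 %


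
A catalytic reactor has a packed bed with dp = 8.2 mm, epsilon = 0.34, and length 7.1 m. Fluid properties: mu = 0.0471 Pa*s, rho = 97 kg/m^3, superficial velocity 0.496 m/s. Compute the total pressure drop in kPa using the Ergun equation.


dp = 8.2 mm = 0.0082 m
Viscous term = 150*0.0471*0.496*(1-0.34)^2 / (0.0082^2*0.34^3) = 577587
Inertial term = 1.75*97*0.496^2*(1-0.34) / (0.0082*0.34^3) = 85519.8
dP/L = 577587 + 85519.8 = 663107 Pa/m
dP = 663107 * 7.1 / 1000 = 4708 kPa

4708 kPa


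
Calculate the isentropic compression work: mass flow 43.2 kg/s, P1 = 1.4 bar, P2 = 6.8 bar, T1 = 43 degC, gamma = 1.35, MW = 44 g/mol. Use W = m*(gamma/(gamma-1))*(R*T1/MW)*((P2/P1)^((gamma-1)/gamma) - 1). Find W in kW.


Isentropic work: W = m*(gamma/(gamma-1))*(R*T1/MW)*((P2/P1)^((gamma-1)/gamma) - 1)
T1 = 43 + 273.15 = 316.15 K
Pressure ratio = 6.8 / 1.4 = 4.85714
Exponent = (1.35 - 1)/1.35 = 0.259259
(P2/P1)^exp - 1 = 4.85714^0.259259 - 1 = 0.506435
W = 43.2 * 1.35 / 0.35 * 8.314 * 316.15 / 44 * 0.506435 = 5041

5041 kW


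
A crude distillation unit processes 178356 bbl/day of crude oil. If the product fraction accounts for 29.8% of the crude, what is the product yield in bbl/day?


Crude throughput = 178356 bbl/day
Fraction yield = 29.8%
yield = throughput * fraction / 100
yield = 178356 * 29.8 / 100 = 53150.088

53150.088 bbl/day


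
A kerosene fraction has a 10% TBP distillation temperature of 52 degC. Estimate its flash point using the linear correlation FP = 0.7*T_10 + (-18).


FP = 0.7 * 52 + (-18) = 18.4

18.4 degC


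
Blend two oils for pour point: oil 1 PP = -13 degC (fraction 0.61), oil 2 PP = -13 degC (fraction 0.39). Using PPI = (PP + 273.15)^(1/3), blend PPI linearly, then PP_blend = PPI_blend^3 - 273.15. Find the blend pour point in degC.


PPI_1 = (-13 + 273.15)^(1/3) = 6.383731
PPI_2 = (-13 + 273.15)^(1/3) = 6.383731
PPI_blend = 0.61 * 6.383731 + 0.39 * 6.383731 = 6.383731
PP_blend = 6.383731^3 - 273.15 = 260.1499 - 273.15 = -13

-13 degC


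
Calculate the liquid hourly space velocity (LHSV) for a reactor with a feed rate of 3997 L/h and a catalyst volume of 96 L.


LHSV = volumetric feed rate / catalyst volume
= 3997 L/h / 96 L
= 41.64 h^-1

41.64 h^-1


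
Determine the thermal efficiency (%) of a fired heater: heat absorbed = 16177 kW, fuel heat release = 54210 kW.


Furnace efficiency = Q_absorbed / Q_fuel * 100
= 16177 / 54210 * 100 = 29.84

29.84 %


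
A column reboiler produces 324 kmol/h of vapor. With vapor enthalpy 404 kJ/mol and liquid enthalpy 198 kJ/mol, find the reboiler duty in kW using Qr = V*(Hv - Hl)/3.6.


Qr = 324 * (404 - 198) / 3.6 = 324 * 206 / 3.6 = 18540

18540 kW


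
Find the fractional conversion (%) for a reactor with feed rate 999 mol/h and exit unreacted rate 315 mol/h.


X = (F_in - F_out) / F_in * 100
Moles reacted = 999 - 315 = 684
X = 684 / 999 * 100
= 0.6847 * 100
= 68.47 %

68.47 %


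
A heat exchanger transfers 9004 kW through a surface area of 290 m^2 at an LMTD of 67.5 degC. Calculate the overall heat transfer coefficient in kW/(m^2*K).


From Q = U*A*LMTD, U = Q / (A * LMTD)
U = 9004 / (290 * 67.5) = 9004 / 19575 = 0.4600

0.4600 kW/(m^2*K)


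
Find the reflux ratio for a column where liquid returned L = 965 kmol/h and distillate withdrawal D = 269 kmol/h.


Reflux ratio definition: R = L / D (liquid returned / distillate withdrawn)
L = 965 kmol/h, D = 269 kmol/h
R = 965 / 269 = 3.587

3.587


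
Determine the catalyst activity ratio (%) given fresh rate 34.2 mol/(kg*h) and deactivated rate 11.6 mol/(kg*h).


Activity (%) = (rate_used / rate_fresh) * 100
rate_used = 11.6, rate_fresh = 34.2
= (11.6 / 34.2) * 100
= 0.3392 * 100 = 33.92

33.92 %


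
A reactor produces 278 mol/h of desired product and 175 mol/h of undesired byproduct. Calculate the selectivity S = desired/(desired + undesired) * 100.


Selectivity = desired / (desired + undesired) * 100
Total products = 278 + 175 = 453 mol/h
S = 278 / 453 * 100
= 0.6137 * 100
= 61.37 %

61.37 %


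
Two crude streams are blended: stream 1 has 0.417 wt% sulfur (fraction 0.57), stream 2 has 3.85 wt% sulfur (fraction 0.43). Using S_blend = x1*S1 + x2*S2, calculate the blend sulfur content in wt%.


Linear sulfur blending: S_blend = x1*S1 + x2*S2
Contribution 1: 0.57 * 0.417 = 0.23769 wt%
Contribution 2: 0.43 * 3.85 = 1.6555 wt%
S_blend = 0.23769 + 1.6555 = 1.89319

1.89319 wt%


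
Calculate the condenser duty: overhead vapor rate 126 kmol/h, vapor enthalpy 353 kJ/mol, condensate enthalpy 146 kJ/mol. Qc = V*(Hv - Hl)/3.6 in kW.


Qc = 126 * (353 - 146) / 3.6 = 126 * 207 / 3.6 = 7245

7245 kW


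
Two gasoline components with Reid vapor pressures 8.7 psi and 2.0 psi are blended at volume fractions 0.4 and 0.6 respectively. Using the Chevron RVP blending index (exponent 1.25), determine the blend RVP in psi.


Chevron index: RVP_blend = (sum xi*RVPi^1.25)^(1/1.25)
RVP^1.25 terms: 0.4 * 8.7^1.25 + 0.6 * 2.0^1.25 = 7.40372
RVP_blend = 7.40372^(1/1.25) = 4.961

4.961 psi


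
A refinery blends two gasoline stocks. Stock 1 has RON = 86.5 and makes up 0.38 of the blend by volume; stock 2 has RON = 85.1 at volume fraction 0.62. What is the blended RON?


Linear blending: RON_blend = sum(vi * RONi)
Contribution 1: 0.38 * 86.5 = 32.87
Contribution 2: 0.62 * 85.1 = 52.762
RON_blend = 32.87 + 52.762 = 85.632

85.632


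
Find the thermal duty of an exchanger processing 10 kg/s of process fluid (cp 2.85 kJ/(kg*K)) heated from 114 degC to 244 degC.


Q = m_dot * cp * delta_T
delta_T = 244 - 114 = 130 K
Q = 10 * 2.85 * 130
= 28.5 * 130
= 3705 kW

3705 kW


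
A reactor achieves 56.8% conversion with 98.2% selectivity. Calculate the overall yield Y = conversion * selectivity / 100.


Overall yield = conversion (%) * selectivity (%) / 100
Conversion = 56.8%, Selectivity = 98.2%
Y = 56.8 * 98.2 / 100
= 55.7776 %

55.7776 %


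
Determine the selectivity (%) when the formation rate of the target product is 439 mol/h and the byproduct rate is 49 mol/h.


Selectivity = desired / (desired + undesired) * 100
Total products = 439 + 49 = 488 mol/h
S = 439 / 488 * 100
= 0.8996 * 100
= 89.96 %

89.96 %


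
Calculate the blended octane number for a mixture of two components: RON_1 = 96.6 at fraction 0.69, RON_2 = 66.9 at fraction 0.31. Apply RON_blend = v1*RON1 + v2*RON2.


Linear blending: RON_blend = sum(vi * RONi)
Contribution 1: 0.69 * 96.6 = 66.654
Contribution 2: 0.31 * 66.9 = 20.739
RON_blend = 66.654 + 20.739 = 87.393

87.393


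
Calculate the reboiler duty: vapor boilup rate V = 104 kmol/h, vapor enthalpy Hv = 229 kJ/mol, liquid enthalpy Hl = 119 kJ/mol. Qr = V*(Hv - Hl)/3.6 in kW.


Qr = 104 * (229 - 119) / 3.6 = 104 * 110 / 3.6 = 3178

3178 kW


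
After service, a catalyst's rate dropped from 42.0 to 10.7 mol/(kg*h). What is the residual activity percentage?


Activity (%) = (rate_used / rate_fresh) * 100
rate_used = 10.7, rate_fresh = 42.0
= (10.7 / 42.0) * 100
= 0.2548 * 100 = 25.48

25.48 %


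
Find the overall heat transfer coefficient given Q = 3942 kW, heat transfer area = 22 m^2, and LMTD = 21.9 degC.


From Q = U*A*LMTD, U = Q / (A * LMTD)
U = 3942 / (22 * 21.9) = 3942 / 481.8 = 8.182

8.182 kW/(m^2*K)


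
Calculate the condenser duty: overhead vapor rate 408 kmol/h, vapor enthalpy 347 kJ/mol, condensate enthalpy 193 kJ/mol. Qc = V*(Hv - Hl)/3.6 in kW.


Qc = 408 * (347 - 193) / 3.6 = 408 * 154 / 3.6 = 17450

17450 kW


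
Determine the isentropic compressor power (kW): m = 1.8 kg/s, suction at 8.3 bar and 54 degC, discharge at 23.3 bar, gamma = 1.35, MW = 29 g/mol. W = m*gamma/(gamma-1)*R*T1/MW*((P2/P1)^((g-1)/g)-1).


Isentropic work: W = m*(gamma/(gamma-1))*(R*T1/MW)*((P2/P1)^((gamma-1)/gamma) - 1)
T1 = 54 + 273.15 = 327.15 K
Pressure ratio = 23.3 / 8.3 = 2.80723
Exponent = (1.35 - 1)/1.35 = 0.259259
(P2/P1)^exp - 1 = 2.80723^0.259259 - 1 = 0.306833
W = 1.8 * 1.35 / 0.35 * 8.314 * 327.15 / 29 * 0.306833 = 199.8

199.8 kW


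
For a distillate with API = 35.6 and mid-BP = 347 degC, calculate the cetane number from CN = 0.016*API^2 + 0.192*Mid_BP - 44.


CN = 0.016 * 35.6^2 + 0.192 * 347 - 44
CN = 20.27776 + 66.624 - 44 = 42.90176

42.90176


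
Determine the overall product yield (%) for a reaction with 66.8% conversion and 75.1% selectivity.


Overall yield = conversion (%) * selectivity (%) / 100
Conversion = 66.8%, Selectivity = 75.1%
Y = 66.8 * 75.1 / 100
= 50.1668 %

50.1668 %


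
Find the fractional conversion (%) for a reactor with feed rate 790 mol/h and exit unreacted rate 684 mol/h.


X = (F_in - F_out) / F_in * 100
Moles reacted = 790 - 684 = 106
X = 106 / 790 * 100
= 0.1342 * 100
= 13.42 %

13.42 %


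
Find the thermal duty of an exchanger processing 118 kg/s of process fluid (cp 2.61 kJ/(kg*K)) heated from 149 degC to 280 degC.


Q = m_dot * cp * delta_T
delta_T = 280 - 149 = 131 K
Q = 118 * 2.61 * 131
= 307.98 * 131
= 40345.38 kW

40345.38 kW


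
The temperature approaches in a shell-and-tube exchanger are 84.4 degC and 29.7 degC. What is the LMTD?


LMTD = (dT1 - dT2) / ln(dT1/dT2)
= (84.4 - 29.7) / ln(84.4 / 29.7) = 54.7 / 1.04442 = 52.37

52.37 degC


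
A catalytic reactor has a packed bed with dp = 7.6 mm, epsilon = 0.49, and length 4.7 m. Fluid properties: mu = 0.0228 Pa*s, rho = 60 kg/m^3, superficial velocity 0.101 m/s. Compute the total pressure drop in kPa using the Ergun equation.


dp = 7.6 mm = 0.0076 m
Viscous term = 150*0.0228*0.101*(1-0.49)^2 / (0.0076^2*0.49^3) = 13221.2
Inertial term = 1.75*60*0.101^2*(1-0.49) / (0.0076*0.49^3) = 610.943
dP/L = 13221.2 + 610.943 = 13832.1 Pa/m
dP = 13832.1 * 4.7 / 1000 = 65.01 kPa

65.01 kPa


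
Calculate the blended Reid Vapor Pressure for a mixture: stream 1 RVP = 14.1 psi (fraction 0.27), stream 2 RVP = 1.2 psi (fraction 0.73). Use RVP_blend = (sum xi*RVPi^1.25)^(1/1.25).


Chevron index: RVP_blend = (sum xi*RVPi^1.25)^(1/1.25)
RVP^1.25 terms: 0.27 * 14.1^1.25 + 0.73 * 1.2^1.25 = 8.29399
RVP_blend = 8.29399^(1/1.25) = 5.433

5.433 psi


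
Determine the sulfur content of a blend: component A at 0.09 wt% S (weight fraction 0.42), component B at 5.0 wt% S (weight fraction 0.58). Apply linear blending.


Linear sulfur blending: S_blend = x1*S1 + x2*S2
Contribution 1: 0.42 * 0.09 = 0.0378 wt%
Contribution 2: 0.58 * 5.0 = 2.9 wt%
S_blend = 0.0378 + 2.9 = 2.9378

2.9378 wt%


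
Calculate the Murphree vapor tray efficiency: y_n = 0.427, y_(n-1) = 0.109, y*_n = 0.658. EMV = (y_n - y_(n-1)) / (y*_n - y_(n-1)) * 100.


Murphree vapor efficiency: EMV = (y_n - y_(n-1)) / (y*_n - y_(n-1)) * 100
EMV = (0.427 - 0.109) / (0.658 - 0.109) * 100 = 0.318 / 0.549 * 100 = 57.92

57.92 %


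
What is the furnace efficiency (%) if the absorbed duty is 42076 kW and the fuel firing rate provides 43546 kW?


Furnace efficiency = Q_absorbed / Q_fuel * 100
= 42076 / 43546 * 100 = 96.62

96.62 %


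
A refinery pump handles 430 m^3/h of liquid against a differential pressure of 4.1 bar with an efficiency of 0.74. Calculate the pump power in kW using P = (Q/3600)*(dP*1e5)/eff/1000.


Q = 430 / 3600 = 0.119444 m^3/s
P = 0.119444 * (4.1 * 1e5) / 0.74 / 1000 = 66.18

66.18 kW


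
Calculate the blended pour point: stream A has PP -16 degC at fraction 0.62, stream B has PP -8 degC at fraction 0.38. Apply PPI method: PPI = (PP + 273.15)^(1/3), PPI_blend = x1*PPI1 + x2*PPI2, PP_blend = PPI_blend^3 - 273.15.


PPI_1 = (-16 + 273.15)^(1/3) = 6.359098
PPI_2 = (-8 + 273.15)^(1/3) = 6.42437
PPI_blend = 0.62 * 6.359098 + 0.38 * 6.42437 = 6.383901
PP_blend = 6.383901^3 - 273.15 = 260.1707 - 273.15 = -12.98

-12.98 degC


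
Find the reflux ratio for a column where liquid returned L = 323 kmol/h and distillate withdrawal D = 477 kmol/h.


Reflux ratio definition: R = L / D (liquid returned / distillate withdrawn)
L = 323 kmol/h, D = 477 kmol/h
R = 323 / 477 = 0.6771

0.6771


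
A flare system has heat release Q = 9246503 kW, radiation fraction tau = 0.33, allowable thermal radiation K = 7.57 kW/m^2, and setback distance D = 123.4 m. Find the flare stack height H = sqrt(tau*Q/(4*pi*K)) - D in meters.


tau*Q/(4*pi*K) = 0.33 * 9246503 / (4 * pi * 7.57) = 32076.4
sqrt(32076.4) = 179.099
H = 179.099 - 123.4 = 55.70

55.70 m


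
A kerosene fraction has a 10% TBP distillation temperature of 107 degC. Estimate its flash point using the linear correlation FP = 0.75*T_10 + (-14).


FP = 0.75 * 107 + (-14) = 66.25

66.25 degC


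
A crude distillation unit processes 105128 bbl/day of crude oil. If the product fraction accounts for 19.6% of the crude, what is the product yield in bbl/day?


Crude throughput = 105128 bbl/day
Fraction yield = 19.6%
yield = throughput * fraction / 100
yield = 105128 * 19.6 / 100 = 20605.088

20605.088 bbl/day


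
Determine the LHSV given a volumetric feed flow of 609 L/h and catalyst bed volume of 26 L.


LHSV = volumetric feed rate / catalyst volume
= 609 L/h / 26 L
= 23.42 h^-1

23.42 h^-1


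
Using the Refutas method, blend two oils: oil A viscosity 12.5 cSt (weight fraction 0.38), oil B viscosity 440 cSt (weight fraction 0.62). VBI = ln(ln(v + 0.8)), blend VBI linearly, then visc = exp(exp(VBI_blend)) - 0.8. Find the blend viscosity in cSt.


Refutas method: VBN_i = 14.534*ln(ln(visc_i + 0.8)) + 10.975, blended linearly by mass fraction; since VBN is linear in VBI_i = ln(ln(visc_i + 0.8)) and the fractions sum to 1, blend VBI directly: visc = exp(exp(VBI_blend)) - 0.8
VBI_1 = ln(ln(12.5 + 0.8)) = 0.950794
VBI_2 = ln(ln(440 + 0.8)) = 1.80642
VBI_blend = 0.38 * 0.950794 + 0.62 * 1.80642 = 1.48128
visc_blend = exp(exp(1.48128)) - 0.8 = 80.53

80.53 cSt


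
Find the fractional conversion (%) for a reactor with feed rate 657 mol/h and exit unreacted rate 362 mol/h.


X = (F_in - F_out) / F_in * 100
Moles reacted = 657 - 362 = 295
X = 295 / 657 * 100
= 0.4490 * 100
= 44.90 %

44.90 %


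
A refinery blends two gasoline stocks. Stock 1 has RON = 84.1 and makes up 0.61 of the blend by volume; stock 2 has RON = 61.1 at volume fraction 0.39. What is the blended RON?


Linear blending: RON_blend = sum(vi * RONi)
Contribution 1: 0.61 * 84.1 = 51.301
Contribution 2: 0.39 * 61.1 = 23.829
RON_blend = 51.301 + 23.829 = 75.13

75.13


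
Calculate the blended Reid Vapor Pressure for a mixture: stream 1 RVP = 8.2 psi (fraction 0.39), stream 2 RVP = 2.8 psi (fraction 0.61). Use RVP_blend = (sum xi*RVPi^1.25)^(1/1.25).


Chevron index: RVP_blend = (sum xi*RVPi^1.25)^(1/1.25)
RVP^1.25 terms: 0.39 * 8.2^1.25 + 0.61 * 2.8^1.25 = 7.62109
RVP_blend = 7.62109^(1/1.25) = 5.077

5.077 psi


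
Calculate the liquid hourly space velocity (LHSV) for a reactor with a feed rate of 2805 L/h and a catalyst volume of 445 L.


LHSV = volumetric feed rate / catalyst volume
= 2805 L/h / 445 L
= 6.303 h^-1

6.303 h^-1


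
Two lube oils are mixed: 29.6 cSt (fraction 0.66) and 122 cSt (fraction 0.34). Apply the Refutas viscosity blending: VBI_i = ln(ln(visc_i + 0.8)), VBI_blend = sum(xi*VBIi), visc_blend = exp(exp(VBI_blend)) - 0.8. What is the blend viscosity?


Refutas method: VBN_i = 14.534*ln(ln(visc_i + 0.8)) + 10.975, blended linearly by mass fraction; since VBN is linear in VBI_i = ln(ln(visc_i + 0.8)) and the fractions sum to 1, blend VBI directly: visc = exp(exp(VBI_blend)) - 0.8
VBI_1 = ln(ln(29.6 + 0.8)) = 1.22801
VBI_2 = ln(ln(122 + 0.8)) = 1.57081
VBI_blend = 0.66 * 1.22801 + 0.34 * 1.57081 = 1.34456
visc_blend = exp(exp(1.34456)) - 0.8 = 45.56

45.56 cSt


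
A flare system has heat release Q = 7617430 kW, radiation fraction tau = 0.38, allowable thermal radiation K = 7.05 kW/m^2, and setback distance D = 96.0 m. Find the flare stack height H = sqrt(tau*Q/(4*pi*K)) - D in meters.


tau*Q/(4*pi*K) = 0.38 * 7617430 / (4 * pi * 7.05) = 32673.3
sqrt(32673.3) = 180.758
H = 180.758 - 96.0 = 84.76

84.76 m


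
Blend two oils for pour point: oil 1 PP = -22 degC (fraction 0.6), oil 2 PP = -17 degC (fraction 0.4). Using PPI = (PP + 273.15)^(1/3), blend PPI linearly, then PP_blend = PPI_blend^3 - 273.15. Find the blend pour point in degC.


PPI_1 = (-22 + 273.15)^(1/3) = 6.30925
PPI_2 = (-17 + 273.15)^(1/3) = 6.350844
PPI_blend = 0.6 * 6.30925 + 0.4 * 6.350844 = 6.325888
PP_blend = 6.325888^3 - 273.15 = 253.1422 - 273.15 = -20.01

-20.01 degC


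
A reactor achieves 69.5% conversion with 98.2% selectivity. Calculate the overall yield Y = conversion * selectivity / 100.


Overall yield = conversion (%) * selectivity (%) / 100
Conversion = 69.5%, Selectivity = 98.2%
Y = 69.5 * 98.2 / 100
= 68.249 %

68.249 %


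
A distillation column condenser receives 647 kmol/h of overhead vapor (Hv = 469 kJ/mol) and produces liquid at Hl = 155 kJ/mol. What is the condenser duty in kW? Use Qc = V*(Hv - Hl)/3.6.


Qc = 647 * (469 - 155) / 3.6 = 647 * 314 / 3.6 = 56430

56430 kW


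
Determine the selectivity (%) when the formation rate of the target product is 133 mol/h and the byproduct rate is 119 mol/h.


Selectivity = desired / (desired + undesired) * 100
Total products = 133 + 119 = 252 mol/h
S = 133 / 252 * 100
= 0.5278 * 100
= 52.78 %

52.78 %


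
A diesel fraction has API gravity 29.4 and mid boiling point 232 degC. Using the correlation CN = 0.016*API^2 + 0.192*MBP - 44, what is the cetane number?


CN = 0.016 * 29.4^2 + 0.192 * 232 - 44
CN = 13.82976 + 44.544 - 44 = 14.37376

14.37376


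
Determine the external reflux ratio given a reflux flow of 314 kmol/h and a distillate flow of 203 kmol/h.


Reflux ratio definition: R = L / D (liquid returned / distillate withdrawn)
L = 314 kmol/h, D = 203 kmol/h
R = 314 / 203 = 1.547

1.547


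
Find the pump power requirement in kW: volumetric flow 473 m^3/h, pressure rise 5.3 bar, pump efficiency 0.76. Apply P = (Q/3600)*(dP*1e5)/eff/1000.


Q = 473 / 3600 = 0.131389 m^3/s
P = 0.131389 * (5.3 * 1e5) / 0.76 / 1000 = 91.63

91.63 kW


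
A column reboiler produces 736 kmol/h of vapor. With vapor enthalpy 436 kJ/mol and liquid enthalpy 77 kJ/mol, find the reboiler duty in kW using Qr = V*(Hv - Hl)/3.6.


Qr = 736 * (436 - 77) / 3.6 = 736 * 359 / 3.6 = 73400

73400 kW


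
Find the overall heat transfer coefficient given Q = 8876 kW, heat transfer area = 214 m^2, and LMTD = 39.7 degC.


From Q = U*A*LMTD, U = Q / (A * LMTD)
U = 8876 / (214 * 39.7) = 8876 / 8495.8 = 1.045

1.045 kW/(m^2*K)


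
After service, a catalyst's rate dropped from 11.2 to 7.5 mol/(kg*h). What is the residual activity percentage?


Activity (%) = (rate_used / rate_fresh) * 100
rate_used = 7.5, rate_fresh = 11.2
= (7.5 / 11.2) * 100
= 0.6696 * 100 = 66.96

66.96 %


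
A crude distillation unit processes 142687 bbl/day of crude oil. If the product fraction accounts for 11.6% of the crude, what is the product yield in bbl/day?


Crude throughput = 142687 bbl/day
Fraction yield = 11.6%
yield = throughput * fraction / 100
yield = 142687 * 11.6 / 100 = 16551.692

16551.692 bbl/day


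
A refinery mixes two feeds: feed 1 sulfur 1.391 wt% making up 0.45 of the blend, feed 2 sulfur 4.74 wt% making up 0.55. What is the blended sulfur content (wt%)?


Linear sulfur blending: S_blend = x1*S1 + x2*S2
Contribution 1: 0.45 * 1.391 = 0.62595 wt%
Contribution 2: 0.55 * 4.74 = 2.607 wt%
S_blend = 0.62595 + 2.607 = 3.23295

3.23295 wt%


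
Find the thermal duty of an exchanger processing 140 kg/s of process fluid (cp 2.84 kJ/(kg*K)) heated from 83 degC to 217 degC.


Q = m_dot * cp * delta_T
delta_T = 217 - 83 = 134 K
Q = 140 * 2.84 * 134
= 397.6 * 134
= 53278.4 kW

53278.4 kW


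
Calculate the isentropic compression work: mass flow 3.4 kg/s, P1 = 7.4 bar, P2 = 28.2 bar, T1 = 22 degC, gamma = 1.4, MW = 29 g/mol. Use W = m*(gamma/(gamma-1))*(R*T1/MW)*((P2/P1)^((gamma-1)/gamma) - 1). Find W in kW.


Isentropic work: W = m*(gamma/(gamma-1))*(R*T1/MW)*((P2/P1)^((gamma-1)/gamma) - 1)
T1 = 22 + 273.15 = 295.15 K
Pressure ratio = 28.2 / 7.4 = 3.81081
Exponent = (1.4 - 1)/1.4 = 0.285714
(P2/P1)^exp - 1 = 3.81081^0.285714 - 1 = 0.465564
W = 3.4 * 1.4 / 0.4 * 8.314 * 295.15 / 29 * 0.465564 = 468.8

468.8 kW


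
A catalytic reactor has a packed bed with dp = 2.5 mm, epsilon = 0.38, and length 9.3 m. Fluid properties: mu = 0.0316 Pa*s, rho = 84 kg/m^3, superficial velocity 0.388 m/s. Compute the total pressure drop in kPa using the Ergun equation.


dp = 2.5 mm = 0.0025 m
Viscous term = 150*0.0316*0.388*(1-0.38)^2 / (0.0025^2*0.38^3) = 2061400
Inertial term = 1.75*84*0.388^2*(1-0.38) / (0.0025*0.38^3) = 100019
dP/L = 2061400 + 100019 = 2161420 Pa/m
dP = 2161420 * 9.3 / 1000 = 20100 kPa

20100 kPa


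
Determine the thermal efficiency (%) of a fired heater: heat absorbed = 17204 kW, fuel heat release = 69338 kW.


Furnace efficiency = Q_absorbed / Q_fuel * 100
= 17204 / 69338 * 100 = 24.81

24.81 %


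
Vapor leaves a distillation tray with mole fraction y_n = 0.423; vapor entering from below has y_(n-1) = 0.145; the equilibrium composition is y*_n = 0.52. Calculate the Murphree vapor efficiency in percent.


Murphree vapor efficiency: EMV = (y_n - y_(n-1)) / (y*_n - y_(n-1)) * 100
EMV = (0.423 - 0.145) / (0.52 - 0.145) * 100 = 0.278 / 0.375 * 100 = 74.13

74.13 %


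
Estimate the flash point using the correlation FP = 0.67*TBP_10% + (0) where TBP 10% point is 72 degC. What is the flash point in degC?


FP = 0.67 * 72 + (0) = 48.24

48.24 degC


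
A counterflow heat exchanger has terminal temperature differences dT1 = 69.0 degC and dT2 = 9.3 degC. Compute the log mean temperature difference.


LMTD = (dT1 - dT2) / ln(dT1/dT2)
= (69.0 - 9.3) / ln(69.0 / 9.3) = 59.7 / 2.00409 = 29.79

29.79 degC


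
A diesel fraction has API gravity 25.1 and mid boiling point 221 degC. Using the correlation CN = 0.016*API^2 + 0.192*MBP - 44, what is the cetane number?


CN = 0.016 * 25.1^2 + 0.192 * 221 - 44
CN = 10.08016 + 42.432 - 44 = 8.51216

8.51216


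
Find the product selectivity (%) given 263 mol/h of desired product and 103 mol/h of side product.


Selectivity = desired / (desired + undesired) * 100
Total products = 263 + 103 = 366 mol/h
S = 263 / 366 * 100
= 0.7186 * 100
= 71.86 %

71.86 %


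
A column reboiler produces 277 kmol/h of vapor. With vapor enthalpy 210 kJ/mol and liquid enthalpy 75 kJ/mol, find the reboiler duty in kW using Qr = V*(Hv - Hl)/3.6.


Qr = 277 * (210 - 75) / 3.6 = 277 * 135 / 3.6 = 10390

10390 kW


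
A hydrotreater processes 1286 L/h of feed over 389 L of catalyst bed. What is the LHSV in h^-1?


LHSV = volumetric feed rate / catalyst volume
= 1286 L/h / 389 L
= 3.306 h^-1

3.306 h^-1


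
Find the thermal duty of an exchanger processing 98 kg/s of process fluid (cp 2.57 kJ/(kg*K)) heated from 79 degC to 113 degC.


Q = m_dot * cp * delta_T
delta_T = 113 - 79 = 34 K
Q = 98 * 2.57 * 34
= 251.86 * 34
= 8563.24 kW

8563.24 kW


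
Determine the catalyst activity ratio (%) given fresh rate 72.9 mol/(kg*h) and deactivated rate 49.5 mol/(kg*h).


Activity (%) = (rate_used / rate_fresh) * 100
rate_used = 49.5, rate_fresh = 72.9
= (49.5 / 72.9) * 100
= 0.6790 * 100 = 67.90

67.90 %


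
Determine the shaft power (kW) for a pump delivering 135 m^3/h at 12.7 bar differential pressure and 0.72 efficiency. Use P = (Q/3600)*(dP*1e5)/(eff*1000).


Q = 135 / 3600 = 0.0375 m^3/s
P = 0.0375 * (12.7 * 1e5) / 0.72 / 1000 = 66.15

66.15 kW


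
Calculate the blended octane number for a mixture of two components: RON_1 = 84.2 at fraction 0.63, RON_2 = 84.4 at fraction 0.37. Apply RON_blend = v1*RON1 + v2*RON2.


Linear blending: RON_blend = sum(vi * RONi)
Contribution 1: 0.63 * 84.2 = 53.046
Contribution 2: 0.37 * 84.4 = 31.228
RON_blend = 53.046 + 31.228 = 84.274

84.274


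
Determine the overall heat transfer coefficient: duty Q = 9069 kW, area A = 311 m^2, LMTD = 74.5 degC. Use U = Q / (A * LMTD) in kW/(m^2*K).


From Q = U*A*LMTD, U = Q / (A * LMTD)
U = 9069 / (311 * 74.5) = 9069 / 23169.5 = 0.3914

0.3914 kW/(m^2*K)


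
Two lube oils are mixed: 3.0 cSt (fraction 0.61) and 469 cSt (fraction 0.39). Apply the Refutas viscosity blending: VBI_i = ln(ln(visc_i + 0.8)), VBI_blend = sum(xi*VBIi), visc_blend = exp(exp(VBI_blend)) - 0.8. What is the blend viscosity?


Refutas method: VBN_i = 14.534*ln(ln(visc_i + 0.8)) + 10.975, blended linearly by mass fraction; since VBN is linear in VBI_i = ln(ln(visc_i + 0.8)) and the fractions sum to 1, blend VBI directly: visc = exp(exp(VBI_blend)) - 0.8
VBI_1 = ln(ln(3.0 + 0.8)) = 0.288932
VBI_2 = ln(ln(469 + 0.8)) = 1.81683
VBI_blend = 0.61 * 0.288932 + 0.39 * 1.81683 = 0.884812
visc_blend = exp(exp(0.884812)) - 0.8 = 10.47

10.47 cSt


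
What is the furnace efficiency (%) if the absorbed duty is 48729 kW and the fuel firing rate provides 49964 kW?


Furnace efficiency = Q_absorbed / Q_fuel * 100
= 48729 / 49964 * 100 = 97.53

97.53 %


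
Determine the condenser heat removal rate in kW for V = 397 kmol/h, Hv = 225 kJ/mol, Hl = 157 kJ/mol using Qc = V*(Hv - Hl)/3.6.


Qc = 397 * (225 - 157) / 3.6 = 397 * 68 / 3.6 = 7499

7499 kW


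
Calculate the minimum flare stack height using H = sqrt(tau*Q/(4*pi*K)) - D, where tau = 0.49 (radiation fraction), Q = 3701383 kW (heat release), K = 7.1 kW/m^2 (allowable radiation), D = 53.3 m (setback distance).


tau*Q/(4*pi*K) = 0.49 * 3701383 / (4 * pi * 7.1) = 20327.9
sqrt(20327.9) = 142.576
H = 142.576 - 53.3 = 89.28

89.28 m


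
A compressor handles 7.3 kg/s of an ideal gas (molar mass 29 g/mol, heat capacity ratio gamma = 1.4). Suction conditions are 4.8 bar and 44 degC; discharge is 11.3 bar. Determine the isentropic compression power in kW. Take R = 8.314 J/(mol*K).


Isentropic work: W = m*(gamma/(gamma-1))*(R*T1/MW)*((P2/P1)^((gamma-1)/gamma) - 1)
T1 = 44 + 273.15 = 317.15 K
Pressure ratio = 11.3 / 4.8 = 2.35417
Exponent = (1.4 - 1)/1.4 = 0.285714
(P2/P1)^exp - 1 = 2.35417^0.285714 - 1 = 0.277142
W = 7.3 * 1.4 / 0.4 * 8.314 * 317.15 / 29 * 0.277142 = 643.8

643.8 kW


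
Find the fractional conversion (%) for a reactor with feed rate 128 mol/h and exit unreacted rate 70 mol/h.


X = (F_in - F_out) / F_in * 100
Moles reacted = 128 - 70 = 58
X = 58 / 128 * 100
= 0.4531 * 100
= 45.31 %

45.31 %


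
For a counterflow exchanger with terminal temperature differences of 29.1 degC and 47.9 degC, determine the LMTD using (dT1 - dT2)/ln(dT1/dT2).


LMTD = (dT1 - dT2) / ln(dT1/dT2)
= (29.1 - 47.9) / ln(29.1 / 47.9) = -18.8 / -0.498377 = 37.72

37.72 degC


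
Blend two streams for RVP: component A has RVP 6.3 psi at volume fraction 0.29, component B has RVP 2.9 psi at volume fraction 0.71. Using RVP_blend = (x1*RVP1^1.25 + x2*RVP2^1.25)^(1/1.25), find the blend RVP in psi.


Chevron index: RVP_blend = (sum xi*RVPi^1.25)^(1/1.25)
RVP^1.25 terms: 0.29 * 6.3^1.25 + 0.71 * 2.9^1.25 = 5.58143
RVP_blend = 5.58143^(1/1.25) = 3.957

3.957 psi


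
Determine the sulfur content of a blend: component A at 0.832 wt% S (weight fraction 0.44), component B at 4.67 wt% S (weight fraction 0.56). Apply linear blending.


Linear sulfur blending: S_blend = x1*S1 + x2*S2
Contribution 1: 0.44 * 0.832 = 0.36608 wt%
Contribution 2: 0.56 * 4.67 = 2.6152 wt%
S_blend = 0.36608 + 2.6152 = 2.98128

2.98128 wt%


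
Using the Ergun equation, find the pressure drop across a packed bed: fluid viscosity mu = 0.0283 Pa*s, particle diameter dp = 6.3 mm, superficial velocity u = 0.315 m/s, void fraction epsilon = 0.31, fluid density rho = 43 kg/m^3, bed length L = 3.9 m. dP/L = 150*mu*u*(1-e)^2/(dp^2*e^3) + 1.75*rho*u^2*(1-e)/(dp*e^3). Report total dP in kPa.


dp = 6.3 mm = 0.0063 m
Viscous term = 150*0.0283*0.315*(1-0.31)^2 / (0.0063^2*0.31^3) = 538419
Inertial term = 1.75*43*0.315^2*(1-0.31) / (0.0063*0.31^3) = 27450.6
dP/L = 538419 + 27450.6 = 565870 Pa/m
dP = 565870 * 3.9 / 1000 = 2207 kPa

2207 kPa


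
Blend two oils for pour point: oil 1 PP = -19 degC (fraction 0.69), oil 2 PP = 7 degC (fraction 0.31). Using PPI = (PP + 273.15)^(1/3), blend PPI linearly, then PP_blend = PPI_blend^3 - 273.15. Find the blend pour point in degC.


PPI_1 = (-19 + 273.15)^(1/3) = 6.334272
PPI_2 = (7 + 273.15)^(1/3) = 6.543301
PPI_blend = 0.69 * 6.334272 + 0.31 * 6.543301 = 6.399071
PP_blend = 6.399071^3 - 273.15 = 262.0299 - 273.15 = -11.12

-11.12 degC


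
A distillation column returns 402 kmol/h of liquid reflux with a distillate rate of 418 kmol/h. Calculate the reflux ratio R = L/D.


Reflux ratio definition: R = L / D (liquid returned / distillate withdrawn)
L = 402 kmol/h, D = 418 kmol/h
R = 402 / 418 = 0.9617

0.9617


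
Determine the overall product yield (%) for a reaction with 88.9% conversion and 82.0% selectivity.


Overall yield = conversion (%) * selectivity (%) / 100
Conversion = 88.9%, Selectivity = 82.0%
Y = 88.9 * 82.0 / 100
= 72.898 %

72.898 %


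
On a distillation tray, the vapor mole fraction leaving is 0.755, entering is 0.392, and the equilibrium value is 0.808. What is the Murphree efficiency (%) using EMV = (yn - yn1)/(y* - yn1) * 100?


Murphree vapor efficiency: EMV = (y_n - y_(n-1)) / (y*_n - y_(n-1)) * 100
EMV = (0.755 - 0.392) / (0.808 - 0.392) * 100 = 0.363 / 0.416 * 100 = 87.26

87.26 %


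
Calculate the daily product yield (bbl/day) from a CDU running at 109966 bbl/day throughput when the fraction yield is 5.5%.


Crude throughput = 109966 bbl/day
Fraction yield = 5.5%
yield = throughput * fraction / 100
yield = 109966 * 5.5 / 100 = 6048.13

6048.13 bbl/day


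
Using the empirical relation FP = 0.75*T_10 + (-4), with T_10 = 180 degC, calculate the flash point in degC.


FP = 0.75 * 180 + (-4) = 131

131 degC


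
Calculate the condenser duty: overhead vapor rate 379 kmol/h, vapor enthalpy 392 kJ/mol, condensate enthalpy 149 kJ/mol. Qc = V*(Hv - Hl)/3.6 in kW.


Qc = 379 * (392 - 149) / 3.6 = 379 * 243 / 3.6 = 25580

25580 kW


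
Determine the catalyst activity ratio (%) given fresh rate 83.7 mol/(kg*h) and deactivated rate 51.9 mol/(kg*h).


Activity (%) = (rate_used / rate_fresh) * 100
rate_used = 51.9, rate_fresh = 83.7
= (51.9 / 83.7) * 100
= 0.6201 * 100 = 62.01

62.01 %


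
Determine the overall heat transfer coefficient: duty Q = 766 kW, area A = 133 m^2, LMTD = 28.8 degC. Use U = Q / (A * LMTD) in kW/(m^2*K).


From Q = U*A*LMTD, U = Q / (A * LMTD)
U = 766 / (133 * 28.8) = 766 / 3830.4 = 0.2000

0.2000 kW/(m^2*K)


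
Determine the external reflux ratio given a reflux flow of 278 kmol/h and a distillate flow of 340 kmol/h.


Reflux ratio definition: R = L / D (liquid returned / distillate withdrawn)
L = 278 kmol/h, D = 340 kmol/h
R = 278 / 340 = 0.8176

0.8176


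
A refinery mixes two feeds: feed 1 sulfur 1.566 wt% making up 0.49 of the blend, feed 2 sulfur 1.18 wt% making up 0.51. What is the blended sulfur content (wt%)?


Linear sulfur blending: S_blend = x1*S1 + x2*S2
Contribution 1: 0.49 * 1.566 = 0.76734 wt%
Contribution 2: 0.51 * 1.18 = 0.6018 wt%
S_blend = 0.76734 + 0.6018 = 1.36914

1.36914 wt%


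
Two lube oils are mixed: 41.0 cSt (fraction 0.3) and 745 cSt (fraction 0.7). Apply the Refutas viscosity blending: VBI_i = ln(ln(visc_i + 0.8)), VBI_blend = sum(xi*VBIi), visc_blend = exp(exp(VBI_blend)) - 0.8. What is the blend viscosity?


Refutas method: VBN_i = 14.534*ln(ln(visc_i + 0.8)) + 10.975, blended linearly by mass fraction; since VBN is linear in VBI_i = ln(ln(visc_i + 0.8)) and the fractions sum to 1, blend VBI directly: visc = exp(exp(VBI_blend)) - 0.8
VBI_1 = ln(ln(41.0 + 0.8)) = 1.31718
VBI_2 = ln(ln(745 + 0.8)) = 1.88926
VBI_blend = 0.3 * 1.31718 + 0.7 * 1.88926 = 1.71764
visc_blend = exp(exp(1.71764)) - 0.8 = 262.0

262.0 cSt


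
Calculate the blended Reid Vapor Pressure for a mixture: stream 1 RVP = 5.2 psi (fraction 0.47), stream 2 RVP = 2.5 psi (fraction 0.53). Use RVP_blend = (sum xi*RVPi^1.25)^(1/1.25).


Chevron index: RVP_blend = (sum xi*RVPi^1.25)^(1/1.25)
RVP^1.25 terms: 0.47 * 5.2^1.25 + 0.53 * 2.5^1.25 = 5.35674
RVP_blend = 5.35674^(1/1.25) = 3.829

3.829 psi


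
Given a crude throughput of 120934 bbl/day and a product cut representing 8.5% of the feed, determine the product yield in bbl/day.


Crude throughput = 120934 bbl/day
Fraction yield = 8.5%
yield = throughput * fraction / 100
yield = 120934 * 8.5 / 100 = 10279.39

10279.39 bbl/day


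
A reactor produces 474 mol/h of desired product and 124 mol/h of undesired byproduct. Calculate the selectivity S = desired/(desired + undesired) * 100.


Selectivity = desired / (desired + undesired) * 100
Total products = 474 + 124 = 598 mol/h
S = 474 / 598 * 100
= 0.7926 * 100
= 79.26 %

79.26 %


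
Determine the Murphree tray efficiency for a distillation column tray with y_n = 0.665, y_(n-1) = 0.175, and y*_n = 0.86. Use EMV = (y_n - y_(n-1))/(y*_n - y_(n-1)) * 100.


Murphree vapor efficiency: EMV = (y_n - y_(n-1)) / (y*_n - y_(n-1)) * 100
EMV = (0.665 - 0.175) / (0.86 - 0.175) * 100 = 0.49 / 0.685 * 100 = 71.53

71.53 %
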